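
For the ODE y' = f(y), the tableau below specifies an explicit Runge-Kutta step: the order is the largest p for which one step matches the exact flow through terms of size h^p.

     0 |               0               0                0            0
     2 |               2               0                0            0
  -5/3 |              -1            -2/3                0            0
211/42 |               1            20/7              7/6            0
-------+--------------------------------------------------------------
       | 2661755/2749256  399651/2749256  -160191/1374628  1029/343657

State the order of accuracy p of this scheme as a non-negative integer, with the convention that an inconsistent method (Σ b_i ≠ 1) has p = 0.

b = (2661755/2749256, 399651/2749256, -160191/1374628, 1029/343657)
c = (0, 2, -5/3, 211/42)
Ac = (0, 0, -4/3, 475/126)
Σ b_i: 2661755/2749256·1 + 399651/2749256·1 + (-160191/1374628)·1 + 1029/343657·1 = 1 ✓
b·c: 399651/2749256·2 + (-160191/1374628)·(-5/3) + 1029/343657·211/42 = 1/2 ✓
b·c²: 399651/2749256·4 + (-160191/1374628)·25/9 + 1029/343657·44521/1764 = 1/3 ✓
b·Ac: (-160191/1374628)·(-4/3) + 1029/343657·475/126 = 1/6 ✓
b·c³: 399651/2749256·8 + (-160191/1374628)·(-125/27) + 1029/343657·9393931/74088 = 51518053/24743304 ≠ 1/4 ⇒ order 3.
b·(c∘Ac): (-160191/1374628)·20/9 + 1029/343657·100225/5292 = -2502245/12371652 ≠ 1/8
b·Ac²: (-160191/1374628)·(-8/3) + 1029/343657·5545/378 = 2193997/6185826 ≠ 1/12
b·A²c: 1029/343657·(-14/9) = -4802/1030971 ≠ 1/24

3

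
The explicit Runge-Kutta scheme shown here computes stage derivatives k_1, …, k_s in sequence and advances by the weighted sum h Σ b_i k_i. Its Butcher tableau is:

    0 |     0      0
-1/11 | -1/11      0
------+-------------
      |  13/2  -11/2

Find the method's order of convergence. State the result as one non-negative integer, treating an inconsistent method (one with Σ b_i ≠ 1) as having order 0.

2

b = (13/2, -11/2)
c = (0, -1/11)
Σ b_i: 13/2·1 + (-11/2)·1 = 1 ✓
b·c: (-11/2)·(-1/11) = 1/2 ✓; 2 stages ⇒ order 2.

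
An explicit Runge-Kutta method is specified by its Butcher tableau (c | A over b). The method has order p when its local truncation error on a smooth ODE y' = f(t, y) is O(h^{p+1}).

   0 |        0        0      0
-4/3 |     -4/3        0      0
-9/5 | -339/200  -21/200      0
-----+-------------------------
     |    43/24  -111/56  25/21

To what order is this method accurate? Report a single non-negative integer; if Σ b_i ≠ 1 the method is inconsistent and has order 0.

3

b = (43/24, -111/56, 25/21)
c = (0, -4/3, -9/5)
Ac = (0, 0, 7/50)
Σ b_i: 43/24·1 + (-111/56)·1 + 25/21·1 = 1 ✓
b·c: (-111/56)·(-4/3) + 25/21·(-9/5) = 1/2 ✓
b·c²: (-111/56)·16/9 + 25/21·81/25 = 1/3 ✓
b·Ac: 25/21·7/50 = 1/6 ✓; 3 stages ⇒ order 3.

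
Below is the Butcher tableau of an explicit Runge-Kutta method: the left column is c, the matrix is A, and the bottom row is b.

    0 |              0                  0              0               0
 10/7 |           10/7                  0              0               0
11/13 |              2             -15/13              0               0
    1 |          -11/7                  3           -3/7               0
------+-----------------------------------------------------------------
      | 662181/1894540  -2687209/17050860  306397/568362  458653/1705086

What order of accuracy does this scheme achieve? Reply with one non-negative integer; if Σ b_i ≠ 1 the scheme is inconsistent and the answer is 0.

b = (662181/1894540, -2687209/17050860, 306397/568362, 458653/1705086)
c = (0, 10/7, 11/13, 1)
Ac = (0, 0, -150/91, 51/13)
Σ b_i: 662181/1894540·1 + (-2687209/17050860)·1 + 306397/568362·1 + 458653/1705086·1 = 1 ✓
b·c: (-2687209/17050860)·10/7 + 306397/568362·11/13 + 458653/1705086·1 = 1/2 ✓
b·c²: (-2687209/17050860)·100/49 + 306397/568362·121/169 + 458653/1705086·1 = 1/3 ✓
b·Ac: 306397/568362·(-150/91) + 458653/1705086·51/13 = 1/6 ✓
b·c³: (-2687209/17050860)·1000/343 + 306397/568362·1331/2197 + 458653/1705086·1 = 3519881/25860471 ≠ 1/4 ⇒ order 3.
b·(c∘Ac): 306397/568362·(-1650/1183) + 458653/1705086·51/13 = 172427/568362 ≠ 1/8
b·Ac²: 306397/568362·(-1500/637) + 458653/1705086·48159/8281 = 35590131/120682198 ≠ 1/12
b·A²c: 458653/1705086·450/637 = 882025/4641623 ≠ 1/24

3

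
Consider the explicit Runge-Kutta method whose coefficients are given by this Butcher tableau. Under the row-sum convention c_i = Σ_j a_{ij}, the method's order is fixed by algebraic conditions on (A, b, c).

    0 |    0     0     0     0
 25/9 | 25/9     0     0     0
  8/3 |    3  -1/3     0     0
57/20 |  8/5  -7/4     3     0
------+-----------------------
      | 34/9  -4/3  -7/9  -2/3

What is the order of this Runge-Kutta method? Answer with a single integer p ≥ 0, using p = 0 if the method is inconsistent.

1

b = (34/9, -4/3, -7/9, -2/3)
c = (0, 25/9, 8/3, 57/20)
Ac = (0, 0, -25/27, 113/36)
Σ b_i: 34/9·1 + (-4/3)·1 + (-7/9)·1 + (-2/3)·1 = 1 ✓
b·c: (-4/3)·25/9 + (-7/9)·8/3 + (-2/3)·57/20 = -691/90 ≠ 1/2 ⇒ order 1.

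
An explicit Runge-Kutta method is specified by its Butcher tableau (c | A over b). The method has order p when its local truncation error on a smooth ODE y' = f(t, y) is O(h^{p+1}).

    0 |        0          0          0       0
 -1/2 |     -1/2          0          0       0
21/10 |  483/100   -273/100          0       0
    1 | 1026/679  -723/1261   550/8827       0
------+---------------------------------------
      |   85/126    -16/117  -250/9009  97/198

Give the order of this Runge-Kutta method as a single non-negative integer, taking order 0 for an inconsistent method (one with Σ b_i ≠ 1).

4

b = (85/126, -16/117, -250/9009, 97/198)
c = (0, -1/2, 21/10, 1)
Ac = (0, 0, 273/200, 81/194)
Σ b_i: 85/126·1 + (-16/117)·1 + (-250/9009)·1 + 97/198·1 = 1 ✓
b·c: (-16/117)·(-1/2) + (-250/9009)·21/10 + 97/198·1 = 1/2 ✓
b·c²: (-16/117)·1/4 + (-250/9009)·441/100 + 97/198·1 = 1/3 ✓
b·Ac: (-250/9009)·273/200 + 97/198·81/194 = 1/6 ✓
b·c³: (-16/117)·(-1/8) + (-250/9009)·9261/1000 + 97/198·1 = 1/4 ✓
b·(c∘Ac): (-250/9009)·5733/2000 + 97/198·81/194 = 1/8 ✓
b·Ac²: (-250/9009)·(-273/400) + 97/198·51/388 = 1/12 ✓
b·A²c: 97/198·33/388 = 1/24 ✓; 4 stages ⇒ order 4.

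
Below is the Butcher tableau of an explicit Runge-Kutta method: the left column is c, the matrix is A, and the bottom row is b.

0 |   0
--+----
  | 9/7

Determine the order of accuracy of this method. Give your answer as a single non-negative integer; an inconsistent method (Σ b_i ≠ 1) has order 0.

0

b = (9/7)
c = (0)
Σ b_i: 9/7·1 = 9/7 ≠ 1 ⇒ order 0.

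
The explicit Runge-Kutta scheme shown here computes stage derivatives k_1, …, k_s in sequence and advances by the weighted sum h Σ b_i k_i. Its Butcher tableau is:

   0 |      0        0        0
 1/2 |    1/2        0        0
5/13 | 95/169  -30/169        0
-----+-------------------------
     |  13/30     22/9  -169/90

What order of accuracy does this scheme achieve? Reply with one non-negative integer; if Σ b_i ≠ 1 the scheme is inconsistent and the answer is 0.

b = (13/30, 22/9, -169/90)
c = (0, 1/2, 5/13)
Ac = (0, 0, -15/169)
Σ b_i: 13/30·1 + 22/9·1 + (-169/90)·1 = 1 ✓
b·c: 22/9·1/2 + (-169/90)·5/13 = 1/2 ✓
b·c²: 22/9·1/4 + (-169/90)·25/169 = 1/3 ✓
b·Ac: (-169/90)·(-15/169) = 1/6 ✓; 3 stages ⇒ order 3.

3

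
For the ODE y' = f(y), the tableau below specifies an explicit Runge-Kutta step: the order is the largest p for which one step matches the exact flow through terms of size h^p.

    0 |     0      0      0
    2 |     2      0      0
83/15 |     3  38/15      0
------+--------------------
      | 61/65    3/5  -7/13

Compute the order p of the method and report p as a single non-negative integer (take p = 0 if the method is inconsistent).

b = (61/65, 3/5, -7/13)
c = (0, 2, 83/15)
Ac = (0, 0, 76/15)
Σ b_i: 61/65·1 + 3/5·1 + (-7/13)·1 = 1 ✓
b·c: 3/5·2 + (-7/13)·83/15 = -347/195 ≠ 1/2 ⇒ order 1.

1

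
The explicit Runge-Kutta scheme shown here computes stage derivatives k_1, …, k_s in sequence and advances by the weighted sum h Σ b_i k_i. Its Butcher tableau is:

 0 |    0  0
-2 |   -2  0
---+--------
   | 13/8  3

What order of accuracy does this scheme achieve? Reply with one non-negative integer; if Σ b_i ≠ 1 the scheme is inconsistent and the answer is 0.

0

b = (13/8, 3)
c = (0, -2)
Σ b_i: 13/8·1 + 3·1 = 37/8 ≠ 1 ⇒ order 0.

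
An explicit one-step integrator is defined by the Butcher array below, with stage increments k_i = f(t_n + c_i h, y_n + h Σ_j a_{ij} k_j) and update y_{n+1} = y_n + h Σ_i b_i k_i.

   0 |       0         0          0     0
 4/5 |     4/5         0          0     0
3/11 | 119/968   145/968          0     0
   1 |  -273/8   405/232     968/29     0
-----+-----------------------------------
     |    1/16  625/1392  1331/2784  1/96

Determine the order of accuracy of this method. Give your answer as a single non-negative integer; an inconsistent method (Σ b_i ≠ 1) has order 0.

4

b = (1/16, 625/1392, 1331/2784, 1/96)
c = (0, 4/5, 3/11, 1)
Ac = (0, 0, 29/242, 21/2)
Σ b_i: 1/16·1 + 625/1392·1 + 1331/2784·1 + 1/96·1 = 1 ✓
b·c: 625/1392·4/5 + 1331/2784·3/11 + 1/96·1 = 1/2 ✓
b·c²: 625/1392·16/25 + 1331/2784·9/121 + 1/96·1 = 1/3 ✓
b·Ac: 1331/2784·29/242 + 1/96·21/2 = 1/6 ✓
b·c³: 625/1392·64/125 + 1331/2784·27/1331 + 1/96·1 = 1/4 ✓
b·(c∘Ac): 1331/2784·87/2662 + 1/96·21/2 = 1/8 ✓
b·Ac²: 1331/2784·58/605 + 1/96·18/5 = 1/12 ✓
b·A²c: 1/96·4 = 1/24 ✓; 4 stages ⇒ order 4.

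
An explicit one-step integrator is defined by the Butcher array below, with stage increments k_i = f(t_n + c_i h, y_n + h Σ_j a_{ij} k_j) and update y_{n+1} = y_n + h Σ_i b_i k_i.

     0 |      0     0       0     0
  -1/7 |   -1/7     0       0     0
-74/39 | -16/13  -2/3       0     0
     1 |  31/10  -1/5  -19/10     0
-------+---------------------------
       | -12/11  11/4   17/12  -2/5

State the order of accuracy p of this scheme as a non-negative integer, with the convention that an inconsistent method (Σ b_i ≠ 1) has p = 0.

0

b = (-12/11, 11/4, 17/12, -2/5)
c = (0, -1/7, -74/39, 1)
Ac = (0, 0, 2/21, 992/273)
Σ b_i: (-12/11)·1 + 11/4·1 + 17/12·1 + (-2/5)·1 = 883/330 ≠ 1 ⇒ order 0.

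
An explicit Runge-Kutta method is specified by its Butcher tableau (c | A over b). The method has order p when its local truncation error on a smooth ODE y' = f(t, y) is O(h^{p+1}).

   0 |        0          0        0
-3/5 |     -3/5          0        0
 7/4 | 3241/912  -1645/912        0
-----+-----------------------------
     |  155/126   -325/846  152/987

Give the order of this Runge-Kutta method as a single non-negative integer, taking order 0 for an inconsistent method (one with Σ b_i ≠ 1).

b = (155/126, -325/846, 152/987)
c = (0, -3/5, 7/4)
Ac = (0, 0, 329/304)
Σ b_i: 155/126·1 + (-325/846)·1 + 152/987·1 = 1 ✓
b·c: (-325/846)·(-3/5) + 152/987·7/4 = 1/2 ✓
b·c²: (-325/846)·9/25 + 152/987·49/16 = 1/3 ✓
b·Ac: 152/987·329/304 = 1/6 ✓; 3 stages ⇒ order 3.

3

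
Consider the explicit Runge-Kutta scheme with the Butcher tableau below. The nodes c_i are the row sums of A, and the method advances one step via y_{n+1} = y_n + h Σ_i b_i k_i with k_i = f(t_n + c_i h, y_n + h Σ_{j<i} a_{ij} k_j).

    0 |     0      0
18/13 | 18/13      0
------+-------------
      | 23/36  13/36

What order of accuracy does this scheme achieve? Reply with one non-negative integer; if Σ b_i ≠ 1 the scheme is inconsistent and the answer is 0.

2

b = (23/36, 13/36)
c = (0, 18/13)
Σ b_i: 23/36·1 + 13/36·1 = 1 ✓
b·c: 13/36·18/13 = 1/2 ✓; 2 stages ⇒ order 2.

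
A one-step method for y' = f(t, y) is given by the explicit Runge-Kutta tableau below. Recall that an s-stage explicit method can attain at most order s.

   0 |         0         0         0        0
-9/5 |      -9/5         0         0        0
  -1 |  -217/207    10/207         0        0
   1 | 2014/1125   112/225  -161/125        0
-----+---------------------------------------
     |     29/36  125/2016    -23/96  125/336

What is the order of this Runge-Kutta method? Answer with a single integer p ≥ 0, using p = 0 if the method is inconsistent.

4

b = (29/36, 125/2016, -23/96, 125/336)
c = (0, -9/5, -1, 1)
Ac = (0, 0, -2/23, 49/125)
Σ b_i: 29/36·1 + 125/2016·1 + (-23/96)·1 + 125/336·1 = 1 ✓
b·c: 125/2016·(-9/5) + (-23/96)·(-1) + 125/336·1 = 1/2 ✓
b·c²: 125/2016·81/25 + (-23/96)·1 + 125/336·1 = 1/3 ✓
b·Ac: (-23/96)·(-2/23) + 125/336·49/125 = 1/6 ✓
b·c³: 125/2016·(-729/125) + (-23/96)·(-1) + 125/336·1 = 1/4 ✓
b·(c∘Ac): (-23/96)·2/23 + 125/336·49/125 = 1/8 ✓
b·Ac²: (-23/96)·18/115 + 125/336·203/625 = 1/12 ✓
b·A²c: 125/336·14/125 = 1/24 ✓; 4 stages ⇒ order 4.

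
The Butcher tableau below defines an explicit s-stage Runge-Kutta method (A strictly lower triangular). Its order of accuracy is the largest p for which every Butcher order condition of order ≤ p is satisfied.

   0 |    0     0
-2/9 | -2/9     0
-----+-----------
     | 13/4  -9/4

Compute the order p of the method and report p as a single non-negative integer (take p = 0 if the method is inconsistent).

b = (13/4, -9/4)
c = (0, -2/9)
Σ b_i: 13/4·1 + (-9/4)·1 = 1 ✓
b·c: (-9/4)·(-2/9) = 1/2 ✓; 2 stages ⇒ order 2.

2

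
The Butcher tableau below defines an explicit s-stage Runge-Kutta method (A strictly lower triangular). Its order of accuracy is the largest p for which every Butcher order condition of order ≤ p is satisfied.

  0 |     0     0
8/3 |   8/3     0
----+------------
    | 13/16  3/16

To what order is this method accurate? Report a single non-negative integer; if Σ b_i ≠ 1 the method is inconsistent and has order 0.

2

b = (13/16, 3/16)
c = (0, 8/3)
Σ b_i: 13/16·1 + 3/16·1 = 1 ✓
b·c: 3/16·8/3 = 1/2 ✓; 2 stages ⇒ order 2.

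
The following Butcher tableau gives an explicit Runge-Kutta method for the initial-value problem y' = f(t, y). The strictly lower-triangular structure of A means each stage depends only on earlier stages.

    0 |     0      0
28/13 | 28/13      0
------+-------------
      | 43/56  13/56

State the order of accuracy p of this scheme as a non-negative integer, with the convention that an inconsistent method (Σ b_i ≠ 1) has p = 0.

b = (43/56, 13/56)
c = (0, 28/13)
Σ b_i: 43/56·1 + 13/56·1 = 1 ✓
b·c: 13/56·28/13 = 1/2 ✓; 2 stages ⇒ order 2.

2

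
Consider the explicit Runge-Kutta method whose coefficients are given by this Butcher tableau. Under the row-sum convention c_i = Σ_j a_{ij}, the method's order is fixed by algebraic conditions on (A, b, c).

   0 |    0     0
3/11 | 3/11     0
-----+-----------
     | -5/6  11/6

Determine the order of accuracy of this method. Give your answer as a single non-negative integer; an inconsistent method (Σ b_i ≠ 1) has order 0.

2

b = (-5/6, 11/6)
c = (0, 3/11)
Σ b_i: (-5/6)·1 + 11/6·1 = 1 ✓
b·c: 11/6·3/11 = 1/2 ✓; 2 stages ⇒ order 2.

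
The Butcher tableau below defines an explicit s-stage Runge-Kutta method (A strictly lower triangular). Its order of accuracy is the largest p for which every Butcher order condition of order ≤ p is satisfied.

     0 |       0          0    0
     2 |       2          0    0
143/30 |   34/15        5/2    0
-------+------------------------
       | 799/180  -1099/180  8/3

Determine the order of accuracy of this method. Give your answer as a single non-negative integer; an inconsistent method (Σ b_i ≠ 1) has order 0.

b = (799/180, -1099/180, 8/3)
c = (0, 2, 143/30)
Ac = (0, 0, 5)
Σ b_i: 799/180·1 + (-1099/180)·1 + 8/3·1 = 1 ✓
b·c: (-1099/180)·2 + 8/3·143/30 = 1/2 ✓
b·c²: (-1099/180)·4 + 8/3·20449/900 = 24413/675 ≠ 1/3 ⇒ order 2.
b·Ac: 8/3·5 = 40/3 ≠ 1/6

2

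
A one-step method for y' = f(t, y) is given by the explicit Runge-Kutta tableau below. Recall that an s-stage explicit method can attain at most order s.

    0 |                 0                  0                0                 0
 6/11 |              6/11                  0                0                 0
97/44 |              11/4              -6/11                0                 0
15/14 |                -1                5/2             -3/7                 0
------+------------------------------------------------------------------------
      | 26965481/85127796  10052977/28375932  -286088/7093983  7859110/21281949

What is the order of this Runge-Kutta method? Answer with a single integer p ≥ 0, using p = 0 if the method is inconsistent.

3

b = (26965481/85127796, 10052977/28375932, -286088/7093983, 7859110/21281949)
c = (0, 6/11, 97/44, 15/14)
Ac = (0, 0, -36/121, 129/308)
Σ b_i: 26965481/85127796·1 + 10052977/28375932·1 + (-286088/7093983)·1 + 7859110/21281949·1 = 1 ✓
b·c: 10052977/28375932·6/11 + (-286088/7093983)·97/44 + 7859110/21281949·15/14 = 1/2 ✓
b·c²: 10052977/28375932·36/121 + (-286088/7093983)·9409/1936 + 7859110/21281949·225/196 = 1/3 ✓
b·Ac: (-286088/7093983)·(-36/121) + 7859110/21281949·129/308 = 1/6 ✓
b·c³: 10052977/28375932·216/1331 + (-286088/7093983)·912673/85184 + 7859110/21281949·3375/2744 = 3827044057/48068828808 ≠ 1/4 ⇒ order 3.
b·(c∘Ac): (-286088/7093983)·(-873/1331) + 7859110/21281949·1935/4312 = 219934487/1144495924 ≠ 1/8
b·Ac²: (-286088/7093983)·(-216/1331) + 7859110/21281949·(-18147/13552) = -3350755061/6866975544 ≠ 1/12
b·A²c: 7859110/21281949·108/847 = 13472760/286123981 ≠ 1/24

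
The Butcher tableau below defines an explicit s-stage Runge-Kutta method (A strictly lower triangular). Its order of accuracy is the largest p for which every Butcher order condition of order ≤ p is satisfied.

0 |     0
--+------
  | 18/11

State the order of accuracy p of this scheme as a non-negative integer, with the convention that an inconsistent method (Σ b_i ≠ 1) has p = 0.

0

b = (18/11)
c = (0)
Σ b_i: 18/11·1 = 18/11 ≠ 1 ⇒ order 0.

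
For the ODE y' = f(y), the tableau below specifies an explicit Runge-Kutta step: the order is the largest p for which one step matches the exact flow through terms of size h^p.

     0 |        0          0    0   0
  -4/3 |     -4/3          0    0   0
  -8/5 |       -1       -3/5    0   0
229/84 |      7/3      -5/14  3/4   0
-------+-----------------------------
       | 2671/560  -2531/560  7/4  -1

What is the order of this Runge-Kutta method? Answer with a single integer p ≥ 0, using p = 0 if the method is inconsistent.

2

b = (2671/560, -2531/560, 7/4, -1)
c = (0, -4/3, -8/5, 229/84)
Ac = (0, 0, 4/5, -76/105)
Σ b_i: 2671/560·1 + (-2531/560)·1 + 7/4·1 + (-1)·1 = 1 ✓
b·c: (-2531/560)·(-4/3) + 7/4·(-8/5) + (-1)·229/84 = 1/2 ✓
b·c²: (-2531/560)·16/9 + 7/4·64/25 + (-1)·52441/7056 = -1938113/176400 ≠ 1/3 ⇒ order 2.
b·Ac: 7/4·4/5 + (-1)·(-76/105) = 223/105 ≠ 1/6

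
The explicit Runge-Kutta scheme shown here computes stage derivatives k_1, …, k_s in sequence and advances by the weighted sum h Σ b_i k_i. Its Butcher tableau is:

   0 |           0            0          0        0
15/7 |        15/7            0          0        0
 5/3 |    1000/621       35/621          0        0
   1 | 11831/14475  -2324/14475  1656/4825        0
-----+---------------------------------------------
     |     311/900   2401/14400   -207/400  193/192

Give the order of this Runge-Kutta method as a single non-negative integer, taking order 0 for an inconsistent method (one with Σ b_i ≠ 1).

b = (311/900, 2401/14400, -207/400, 193/192)
c = (0, 15/7, 5/3, 1)
Ac = (0, 0, 25/207, 44/193)
Σ b_i: 311/900·1 + 2401/14400·1 + (-207/400)·1 + 193/192·1 = 1 ✓
b·c: 2401/14400·15/7 + (-207/400)·5/3 + 193/192·1 = 1/2 ✓
b·c²: 2401/14400·225/49 + (-207/400)·25/9 + 193/192·1 = 1/3 ✓
b·Ac: (-207/400)·25/207 + 193/192·44/193 = 1/6 ✓
b·c³: 2401/14400·3375/343 + (-207/400)·125/27 + 193/192·1 = 1/4 ✓
b·(c∘Ac): (-207/400)·125/621 + 193/192·44/193 = 1/8 ✓
b·Ac²: (-207/400)·125/483 + 193/192·292/1351 = 1/12 ✓
b·A²c: 193/192·8/193 = 1/24 ✓; 4 stages ⇒ order 4.

4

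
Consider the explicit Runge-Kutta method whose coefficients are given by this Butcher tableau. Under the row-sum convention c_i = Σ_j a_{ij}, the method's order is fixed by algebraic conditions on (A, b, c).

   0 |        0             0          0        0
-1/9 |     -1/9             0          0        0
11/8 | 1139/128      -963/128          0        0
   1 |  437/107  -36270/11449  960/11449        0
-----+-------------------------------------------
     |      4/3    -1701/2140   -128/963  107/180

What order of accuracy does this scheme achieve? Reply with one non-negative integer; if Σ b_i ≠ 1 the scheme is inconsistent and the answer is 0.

b = (4/3, -1701/2140, -128/963, 107/180)
c = (0, -1/9, 11/8, 1)
Ac = (0, 0, 107/128, 50/107)
Σ b_i: 4/3·1 + (-1701/2140)·1 + (-128/963)·1 + 107/180·1 = 1 ✓
b·c: (-1701/2140)·(-1/9) + (-128/963)·11/8 + 107/180·1 = 1/2 ✓
b·c²: (-1701/2140)·1/81 + (-128/963)·121/64 + 107/180·1 = 1/3 ✓
b·Ac: (-128/963)·107/128 + 107/180·50/107 = 1/6 ✓
b·c³: (-1701/2140)·(-1/729) + (-128/963)·1331/512 + 107/180·1 = 1/4 ✓
b·(c∘Ac): (-128/963)·1177/1024 + 107/180·50/107 = 1/8 ✓
b·Ac²: (-128/963)·(-107/1152) + 107/180·115/963 = 1/12 ✓
b·A²c: 107/180·15/214 = 1/24 ✓; 4 stages ⇒ order 4.

4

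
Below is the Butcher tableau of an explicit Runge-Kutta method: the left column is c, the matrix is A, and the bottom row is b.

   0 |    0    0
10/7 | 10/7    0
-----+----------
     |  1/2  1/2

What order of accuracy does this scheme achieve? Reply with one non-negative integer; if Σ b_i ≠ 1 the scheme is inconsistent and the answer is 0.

1

b = (1/2, 1/2)
c = (0, 10/7)
Σ b_i: 1/2·1 + 1/2·1 = 1 ✓
b·c: 1/2·10/7 = 5/7 ≠ 1/2 ⇒ order 1.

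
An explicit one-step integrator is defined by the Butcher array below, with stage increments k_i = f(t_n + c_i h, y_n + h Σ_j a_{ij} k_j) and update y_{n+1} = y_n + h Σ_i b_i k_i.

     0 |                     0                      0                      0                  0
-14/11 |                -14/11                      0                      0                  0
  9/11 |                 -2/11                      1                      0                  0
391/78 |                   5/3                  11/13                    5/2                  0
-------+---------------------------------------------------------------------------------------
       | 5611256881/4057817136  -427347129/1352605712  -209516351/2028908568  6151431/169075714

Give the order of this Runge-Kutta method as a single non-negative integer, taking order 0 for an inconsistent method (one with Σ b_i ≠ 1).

b = (5611256881/4057817136, -427347129/1352605712, -209516351/2028908568, 6151431/169075714)
c = (0, -14/11, 9/11, 391/78)
Ac = (0, 0, -14/11, 277/286)
Σ b_i: 5611256881/4057817136·1 + (-427347129/1352605712)·1 + (-209516351/2028908568)·1 + 6151431/169075714·1 = 1 ✓
b·c: (-427347129/1352605712)·(-14/11) + (-209516351/2028908568)·9/11 + 6151431/169075714·391/78 = 1/2 ✓
b·c²: (-427347129/1352605712)·196/121 + (-209516351/2028908568)·81/121 + 6151431/169075714·152881/6084 = 1/3 ✓
b·Ac: (-209516351/2028908568)·(-14/11) + 6151431/169075714·277/286 = 1/6 ✓
b·c³: (-427347129/1352605712)·(-2744/1331) + (-209516351/2028908568)·729/1331 + 6151431/169075714·59776471/474552 = 4310739238571/832558220208 ≠ 1/4 ⇒ order 3.
b·(c∘Ac): (-209516351/2028908568)·(-126/121) + 6151431/169075714·108307/22308 = 2114060353/7439331416 ≠ 1/8
b·Ac²: (-209516351/2028908568)·196/121 + 6151431/169075714·9577/3146 = -27420817/485173788 ≠ 1/12
b·A²c: 6151431/169075714·(-35/11) = -19572735/169075714 ≠ 1/24

3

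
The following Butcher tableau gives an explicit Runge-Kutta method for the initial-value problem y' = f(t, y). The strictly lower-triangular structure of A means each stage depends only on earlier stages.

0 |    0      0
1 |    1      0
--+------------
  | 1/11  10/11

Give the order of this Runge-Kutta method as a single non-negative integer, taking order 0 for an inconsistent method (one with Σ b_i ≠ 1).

b = (1/11, 10/11)
c = (0, 1)
Σ b_i: 1/11·1 + 10/11·1 = 1 ✓
b·c: 10/11·1 = 10/11 ≠ 1/2 ⇒ order 1.

1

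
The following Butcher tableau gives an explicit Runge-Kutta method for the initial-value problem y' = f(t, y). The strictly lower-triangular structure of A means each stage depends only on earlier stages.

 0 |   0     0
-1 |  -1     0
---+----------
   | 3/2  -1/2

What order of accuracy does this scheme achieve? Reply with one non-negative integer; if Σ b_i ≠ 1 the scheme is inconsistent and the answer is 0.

2

b = (3/2, -1/2)
c = (0, -1)
Σ b_i: 3/2·1 + (-1/2)·1 = 1 ✓
b·c: (-1/2)·(-1) = 1/2 ✓; 2 stages ⇒ order 2.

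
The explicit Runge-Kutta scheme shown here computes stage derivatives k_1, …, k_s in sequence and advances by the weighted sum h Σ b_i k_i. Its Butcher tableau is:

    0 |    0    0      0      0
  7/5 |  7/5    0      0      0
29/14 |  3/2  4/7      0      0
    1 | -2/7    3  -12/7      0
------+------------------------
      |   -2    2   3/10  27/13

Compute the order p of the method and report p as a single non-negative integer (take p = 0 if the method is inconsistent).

0

b = (-2, 2, 3/10, 27/13)
c = (0, 7/5, 29/14, 1)
Ac = (0, 0, 4/5, 159/245)
Σ b_i: (-2)·1 + 2·1 + 3/10·1 + 27/13·1 = 309/130 ≠ 1 ⇒ order 0.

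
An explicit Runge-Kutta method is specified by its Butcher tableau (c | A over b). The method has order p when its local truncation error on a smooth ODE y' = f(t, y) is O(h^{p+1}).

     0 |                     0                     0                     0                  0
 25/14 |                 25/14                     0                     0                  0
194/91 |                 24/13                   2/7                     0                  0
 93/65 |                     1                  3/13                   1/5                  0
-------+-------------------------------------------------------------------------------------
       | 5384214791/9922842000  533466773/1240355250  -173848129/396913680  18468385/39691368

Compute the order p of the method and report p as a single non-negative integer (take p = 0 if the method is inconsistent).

b = (5384214791/9922842000, 533466773/1240355250, -173848129/396913680, 18468385/39691368)
c = (0, 25/14, 194/91, 93/65)
Ac = (0, 0, 25/49, 109/130)
Σ b_i: 5384214791/9922842000·1 + 533466773/1240355250·1 + (-173848129/396913680)·1 + 18468385/39691368·1 = 1 ✓
b·c: 533466773/1240355250·25/14 + (-173848129/396913680)·194/91 + 18468385/39691368·93/65 = 1/2 ✓
b·c²: 533466773/1240355250·625/196 + (-173848129/396913680)·37636/8281 + 18468385/39691368·8649/4225 = 1/3 ✓
b·Ac: (-173848129/396913680)·25/49 + 18468385/39691368·109/130 = 1/6 ✓
b·c³: 533466773/1240355250·15625/2744 + (-173848129/396913680)·7301384/753571 + 18468385/39691368·804357/274625 = -338015148091/782581472400 ≠ 1/4 ⇒ order 3.
b·(c∘Ac): (-173848129/396913680)·4850/4459 + 18468385/39691368·10137/8450 = 2954092861/36119144880 ≠ 1/8
b·Ac²: (-173848129/396913680)·625/686 + 18468385/39691368·38917/23660 = 441006389/1203971496 ≠ 1/12
b·A²c: 18468385/39691368·5/49 = 92341925/1944877032 ≠ 1/24

3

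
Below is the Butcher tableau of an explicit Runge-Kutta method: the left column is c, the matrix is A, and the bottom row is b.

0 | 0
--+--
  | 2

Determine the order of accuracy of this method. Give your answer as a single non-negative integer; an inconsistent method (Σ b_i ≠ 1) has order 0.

b = (2)
c = (0)
Σ b_i: 2·1 = 2 ≠ 1 ⇒ order 0.

0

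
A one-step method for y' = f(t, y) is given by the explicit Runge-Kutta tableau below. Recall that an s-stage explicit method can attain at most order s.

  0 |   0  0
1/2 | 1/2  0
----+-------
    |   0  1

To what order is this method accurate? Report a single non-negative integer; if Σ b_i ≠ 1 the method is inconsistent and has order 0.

2

b = (0, 1)
c = (0, 1/2)
Σ b_i: 1·1 = 1 ✓
b·c: 1·1/2 = 1/2 ✓; 2 stages ⇒ order 2.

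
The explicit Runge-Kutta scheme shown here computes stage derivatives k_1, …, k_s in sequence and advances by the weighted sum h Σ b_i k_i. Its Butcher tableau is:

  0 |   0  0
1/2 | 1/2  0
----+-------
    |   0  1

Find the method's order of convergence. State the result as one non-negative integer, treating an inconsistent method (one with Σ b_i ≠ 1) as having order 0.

2

b = (0, 1)
c = (0, 1/2)
Σ b_i: 1·1 = 1 ✓
b·c: 1·1/2 = 1/2 ✓; 2 stages ⇒ order 2.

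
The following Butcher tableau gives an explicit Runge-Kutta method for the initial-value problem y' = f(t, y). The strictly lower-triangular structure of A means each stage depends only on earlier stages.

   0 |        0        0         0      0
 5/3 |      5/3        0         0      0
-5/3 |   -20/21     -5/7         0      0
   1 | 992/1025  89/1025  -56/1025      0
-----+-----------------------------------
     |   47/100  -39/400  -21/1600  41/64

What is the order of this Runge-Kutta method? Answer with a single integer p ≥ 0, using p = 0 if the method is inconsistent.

4

b = (47/100, -39/400, -21/1600, 41/64)
c = (0, 5/3, -5/3, 1)
Ac = (0, 0, -25/21, 29/123)
Σ b_i: 47/100·1 + (-39/400)·1 + (-21/1600)·1 + 41/64·1 = 1 ✓
b·c: (-39/400)·5/3 + (-21/1600)·(-5/3) + 41/64·1 = 1/2 ✓
b·c²: (-39/400)·25/9 + (-21/1600)·25/9 + 41/64·1 = 1/3 ✓
b·Ac: (-21/1600)·(-25/21) + 41/64·29/123 = 1/6 ✓
b·c³: (-39/400)·125/27 + (-21/1600)·(-125/27) + 41/64·1 = 1/4 ✓
b·(c∘Ac): (-21/1600)·125/63 + 41/64·29/123 = 1/8 ✓
b·Ac²: (-21/1600)·(-125/63) + 41/64·11/123 = 1/12 ✓
b·A²c: 41/64·8/123 = 1/24 ✓; 4 stages ⇒ order 4.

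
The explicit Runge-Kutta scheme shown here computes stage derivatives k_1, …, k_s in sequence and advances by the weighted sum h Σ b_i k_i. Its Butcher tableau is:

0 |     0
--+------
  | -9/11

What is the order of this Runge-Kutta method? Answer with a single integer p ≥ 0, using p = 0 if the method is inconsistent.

b = (-9/11)
c = (0)
Σ b_i: (-9/11)·1 = -9/11 ≠ 1 ⇒ order 0.

0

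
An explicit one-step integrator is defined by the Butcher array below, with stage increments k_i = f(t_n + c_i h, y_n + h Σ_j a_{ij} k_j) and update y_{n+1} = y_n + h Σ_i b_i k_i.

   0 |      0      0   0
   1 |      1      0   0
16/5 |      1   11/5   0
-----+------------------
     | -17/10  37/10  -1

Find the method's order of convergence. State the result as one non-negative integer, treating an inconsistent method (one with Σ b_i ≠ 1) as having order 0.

2

b = (-17/10, 37/10, -1)
c = (0, 1, 16/5)
Ac = (0, 0, 11/5)
Σ b_i: (-17/10)·1 + 37/10·1 + (-1)·1 = 1 ✓
b·c: 37/10·1 + (-1)·16/5 = 1/2 ✓
b·c²: 37/10·1 + (-1)·256/25 = -327/50 ≠ 1/3 ⇒ order 2.
b·Ac: (-1)·11/5 = -11/5 ≠ 1/6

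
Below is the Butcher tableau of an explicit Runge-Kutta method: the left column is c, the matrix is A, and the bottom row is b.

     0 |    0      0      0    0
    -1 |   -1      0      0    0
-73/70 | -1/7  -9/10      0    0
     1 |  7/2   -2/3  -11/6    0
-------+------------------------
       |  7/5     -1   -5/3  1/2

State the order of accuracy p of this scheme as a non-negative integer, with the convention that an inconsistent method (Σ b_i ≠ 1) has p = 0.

0

b = (7/5, -1, -5/3, 1/2)
c = (0, -1, -73/70, 1)
Ac = (0, 0, 9/10, 361/140)
Σ b_i: 7/5·1 + (-1)·1 + (-5/3)·1 + 1/2·1 = -23/30 ≠ 1 ⇒ order 0.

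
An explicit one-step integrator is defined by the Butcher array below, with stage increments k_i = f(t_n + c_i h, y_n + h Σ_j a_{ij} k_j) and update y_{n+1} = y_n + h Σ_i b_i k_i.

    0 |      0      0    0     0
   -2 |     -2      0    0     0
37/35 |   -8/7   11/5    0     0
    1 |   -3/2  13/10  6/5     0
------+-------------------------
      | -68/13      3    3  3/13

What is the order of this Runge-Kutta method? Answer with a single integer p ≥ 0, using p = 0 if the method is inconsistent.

1

b = (-68/13, 3, 3, 3/13)
c = (0, -2, 37/35, 1)
Ac = (0, 0, -22/5, -233/175)
Σ b_i: (-68/13)·1 + 3·1 + 3·1 + 3/13·1 = 1 ✓
b·c: 3·(-2) + 3·37/35 + 3/13·1 = -1182/455 ≠ 1/2 ⇒ order 1.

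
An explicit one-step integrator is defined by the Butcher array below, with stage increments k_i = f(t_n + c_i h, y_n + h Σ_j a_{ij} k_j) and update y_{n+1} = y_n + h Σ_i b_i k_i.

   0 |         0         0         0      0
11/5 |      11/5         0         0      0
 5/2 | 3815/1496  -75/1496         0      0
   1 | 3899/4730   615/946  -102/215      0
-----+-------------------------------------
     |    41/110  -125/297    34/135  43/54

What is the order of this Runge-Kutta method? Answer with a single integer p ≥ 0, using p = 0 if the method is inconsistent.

b = (41/110, -125/297, 34/135, 43/54)
c = (0, 11/5, 5/2, 1)
Ac = (0, 0, -15/136, 21/86)
Σ b_i: 41/110·1 + (-125/297)·1 + 34/135·1 + 43/54·1 = 1 ✓
b·c: (-125/297)·11/5 + 34/135·5/2 + 43/54·1 = 1/2 ✓
b·c²: (-125/297)·121/25 + 34/135·25/4 + 43/54·1 = 1/3 ✓
b·Ac: 34/135·(-15/136) + 43/54·21/86 = 1/6 ✓
b·c³: (-125/297)·1331/125 + 34/135·125/8 + 43/54·1 = 1/4 ✓
b·(c∘Ac): 34/135·(-75/272) + 43/54·21/86 = 1/8 ✓
b·Ac²: 34/135·(-33/136) + 43/54·39/215 = 1/12 ✓
b·A²c: 43/54·9/172 = 1/24 ✓; 4 stages ⇒ order 4.

4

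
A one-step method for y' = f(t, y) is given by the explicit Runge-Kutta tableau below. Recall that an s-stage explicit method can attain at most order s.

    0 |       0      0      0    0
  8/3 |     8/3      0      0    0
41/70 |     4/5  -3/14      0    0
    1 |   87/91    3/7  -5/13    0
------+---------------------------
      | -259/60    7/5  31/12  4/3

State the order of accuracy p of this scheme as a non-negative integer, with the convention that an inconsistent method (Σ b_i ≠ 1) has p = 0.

1

b = (-259/60, 7/5, 31/12, 4/3)
c = (0, 8/3, 41/70, 1)
Ac = (0, 0, -4/7, 167/182)
Σ b_i: (-259/60)·1 + 7/5·1 + 31/12·1 + 4/3·1 = 1 ✓
b·c: 7/5·8/3 + 31/12·41/70 + 4/3·1 = 5527/840 ≠ 1/2 ⇒ order 1.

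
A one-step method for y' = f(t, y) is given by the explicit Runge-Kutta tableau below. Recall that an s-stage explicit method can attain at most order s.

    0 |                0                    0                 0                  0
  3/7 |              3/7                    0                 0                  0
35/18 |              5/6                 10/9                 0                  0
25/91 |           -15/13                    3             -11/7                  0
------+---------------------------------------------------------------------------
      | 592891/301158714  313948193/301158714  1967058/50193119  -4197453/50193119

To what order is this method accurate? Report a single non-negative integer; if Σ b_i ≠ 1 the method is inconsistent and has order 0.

b = (592891/301158714, 313948193/301158714, 1967058/50193119, -4197453/50193119)
c = (0, 3/7, 35/18, 25/91)
Ac = (0, 0, 10/21, -223/126)
Σ b_i: 592891/301158714·1 + 313948193/301158714·1 + 1967058/50193119·1 + (-4197453/50193119)·1 = 1 ✓
b·c: 313948193/301158714·3/7 + 1967058/50193119·35/18 + (-4197453/50193119)·25/91 = 1/2 ✓
b·c²: 313948193/301158714·9/49 + 1967058/50193119·1225/324 + (-4197453/50193119)·625/8281 = 1/3 ✓
b·Ac: 1967058/50193119·10/21 + (-4197453/50193119)·(-223/126) = 1/6 ✓
b·c³: 313948193/301158714·27/343 + 1967058/50193119·42875/5832 + (-4197453/50193119)·15625/753571 = 1272244635107/3453085814724 ≠ 1/4 ⇒ order 3.
b·(c∘Ac): 1967058/50193119·25/27 + (-4197453/50193119)·(-5575/11466) = 1135497425/14756776986 ≠ 1/8
b·Ac²: 1967058/50193119·10/49 + (-4197453/50193119)·(-85577/15876) = 17408509681/37945997964 ≠ 1/12
b·A²c: (-4197453/50193119)·(-110/147) = 153906610/2459462831 ≠ 1/24

3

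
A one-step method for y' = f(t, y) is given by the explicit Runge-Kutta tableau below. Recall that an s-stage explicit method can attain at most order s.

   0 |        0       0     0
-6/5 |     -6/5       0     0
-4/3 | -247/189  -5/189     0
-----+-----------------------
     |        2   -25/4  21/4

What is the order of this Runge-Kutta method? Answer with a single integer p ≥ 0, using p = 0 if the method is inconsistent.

b = (2, -25/4, 21/4)
c = (0, -6/5, -4/3)
Ac = (0, 0, 2/63)
Σ b_i: 2·1 + (-25/4)·1 + 21/4·1 = 1 ✓
b·c: (-25/4)·(-6/5) + 21/4·(-4/3) = 1/2 ✓
b·c²: (-25/4)·36/25 + 21/4·16/9 = 1/3 ✓
b·Ac: 21/4·2/63 = 1/6 ✓; 3 stages ⇒ order 3.

3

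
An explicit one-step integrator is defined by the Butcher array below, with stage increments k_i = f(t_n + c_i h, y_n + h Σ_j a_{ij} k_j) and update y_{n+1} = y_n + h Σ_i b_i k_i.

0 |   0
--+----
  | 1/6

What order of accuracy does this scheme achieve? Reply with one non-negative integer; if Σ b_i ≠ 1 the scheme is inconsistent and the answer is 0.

0

b = (1/6)
c = (0)
Σ b_i: 1/6·1 = 1/6 ≠ 1 ⇒ order 0.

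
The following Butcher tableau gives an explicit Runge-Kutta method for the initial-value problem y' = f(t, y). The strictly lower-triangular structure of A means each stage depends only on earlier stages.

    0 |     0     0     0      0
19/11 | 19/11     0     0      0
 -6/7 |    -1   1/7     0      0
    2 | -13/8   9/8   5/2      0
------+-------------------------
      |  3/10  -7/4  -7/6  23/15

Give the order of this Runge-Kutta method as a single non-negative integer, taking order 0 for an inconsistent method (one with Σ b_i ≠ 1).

0

b = (3/10, -7/4, -7/6, 23/15)
c = (0, 19/11, -6/7, 2)
Ac = (0, 0, 19/77, -123/616)
Σ b_i: 3/10·1 + (-7/4)·1 + (-7/6)·1 + 23/15·1 = -13/12 ≠ 1 ⇒ order 0.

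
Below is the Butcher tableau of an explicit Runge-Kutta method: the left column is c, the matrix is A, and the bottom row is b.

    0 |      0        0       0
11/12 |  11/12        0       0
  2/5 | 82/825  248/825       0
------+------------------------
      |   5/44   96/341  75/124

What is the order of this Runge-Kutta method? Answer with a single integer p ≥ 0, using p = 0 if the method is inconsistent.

b = (5/44, 96/341, 75/124)
c = (0, 11/12, 2/5)
Ac = (0, 0, 62/225)
Σ b_i: 5/44·1 + 96/341·1 + 75/124·1 = 1 ✓
b·c: 96/341·11/12 + 75/124·2/5 = 1/2 ✓
b·c²: 96/341·121/144 + 75/124·4/25 = 1/3 ✓
b·Ac: 75/124·62/225 = 1/6 ✓; 3 stages ⇒ order 3.

3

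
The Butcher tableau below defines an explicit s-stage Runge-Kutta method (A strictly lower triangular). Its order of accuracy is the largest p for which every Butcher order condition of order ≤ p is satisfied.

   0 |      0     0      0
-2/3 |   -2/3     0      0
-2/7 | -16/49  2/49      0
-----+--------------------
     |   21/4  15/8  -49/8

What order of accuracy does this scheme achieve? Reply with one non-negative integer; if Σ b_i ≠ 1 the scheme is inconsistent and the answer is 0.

b = (21/4, 15/8, -49/8)
c = (0, -2/3, -2/7)
Ac = (0, 0, -4/147)
Σ b_i: 21/4·1 + 15/8·1 + (-49/8)·1 = 1 ✓
b·c: 15/8·(-2/3) + (-49/8)·(-2/7) = 1/2 ✓
b·c²: 15/8·4/9 + (-49/8)·4/49 = 1/3 ✓
b·Ac: (-49/8)·(-4/147) = 1/6 ✓; 3 stages ⇒ order 3.

3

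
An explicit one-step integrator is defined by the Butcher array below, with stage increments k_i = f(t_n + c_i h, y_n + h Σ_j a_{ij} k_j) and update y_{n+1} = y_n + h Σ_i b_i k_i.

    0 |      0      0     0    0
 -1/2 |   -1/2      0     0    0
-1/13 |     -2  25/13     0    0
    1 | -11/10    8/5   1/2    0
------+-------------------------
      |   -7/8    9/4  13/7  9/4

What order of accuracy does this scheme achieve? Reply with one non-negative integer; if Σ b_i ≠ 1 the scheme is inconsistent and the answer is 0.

0

b = (-7/8, 9/4, 13/7, 9/4)
c = (0, -1/2, -1/13, 1)
Ac = (0, 0, -25/26, -109/130)
Σ b_i: (-7/8)·1 + 9/4·1 + 13/7·1 + 9/4·1 = 307/56 ≠ 1 ⇒ order 0.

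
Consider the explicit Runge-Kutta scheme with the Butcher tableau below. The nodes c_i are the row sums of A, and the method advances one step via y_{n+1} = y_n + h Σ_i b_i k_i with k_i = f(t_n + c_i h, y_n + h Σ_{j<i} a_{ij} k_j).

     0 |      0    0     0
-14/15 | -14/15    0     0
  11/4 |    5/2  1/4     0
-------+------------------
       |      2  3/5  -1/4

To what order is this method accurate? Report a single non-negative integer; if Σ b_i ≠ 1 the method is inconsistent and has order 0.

0

b = (2, 3/5, -1/4)
c = (0, -14/15, 11/4)
Ac = (0, 0, -7/30)
Σ b_i: 2·1 + 3/5·1 + (-1/4)·1 = 47/20 ≠ 1 ⇒ order 0.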